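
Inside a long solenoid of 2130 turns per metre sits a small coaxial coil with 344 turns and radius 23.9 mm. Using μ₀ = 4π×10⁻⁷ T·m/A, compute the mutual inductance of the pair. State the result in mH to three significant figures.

M ≈ 1.65 mH

The outer solenoid produces a uniform field B₁ = μ₀n₁I₁ across the inner coil,
so the flux linkage is N₂Φ = N₂B₁A₂ = μ₀n₁N₂A₂·I₁, giving M = μ₀n₁N₂A₂.
A₂ = πr² = π(2.390×10^-2 m)² = 1.7945×10^-3 m².
M = (4π×10⁻⁷)(2130)(344)(1.7945×10^-3) = 1.652×10^-3 H.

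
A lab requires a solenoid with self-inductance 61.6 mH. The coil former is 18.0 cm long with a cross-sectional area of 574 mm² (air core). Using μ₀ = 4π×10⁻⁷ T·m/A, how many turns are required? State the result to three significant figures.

A = 574 mm² = 5.740×10^-4 m².
From L = μ₀N²A/ℓ, N = √(Lℓ / (μ₀A)).
N = √[(6.160×10^-2)(0.18) / ((4π×10⁻⁷)×5.740×10^-4)] = √(1.537×10^7) ≈ 3920.7.

N ≈ 3920 turns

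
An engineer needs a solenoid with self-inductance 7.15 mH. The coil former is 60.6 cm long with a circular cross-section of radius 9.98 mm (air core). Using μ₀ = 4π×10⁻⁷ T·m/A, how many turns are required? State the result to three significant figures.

N ≈ 3320 turns

A = πr² = π(9.980×10^-3 m)² = 3.129×10^-4 m².
From L = μ₀N²A/ℓ, N = √(Lℓ / (μ₀A)).
N = √[(7.150×10^-3)(0.606) / ((4π×10⁻⁷)×3.129×10^-4)] = √(1.102×10^7) ≈ 3319.5.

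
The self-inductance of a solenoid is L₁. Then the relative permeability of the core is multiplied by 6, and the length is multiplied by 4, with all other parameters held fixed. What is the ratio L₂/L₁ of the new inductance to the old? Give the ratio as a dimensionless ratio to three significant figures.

For a solenoid, L ∝ μᵣN²A/ℓ.
L₂/L₁ = (6) × (4)^-1 = 1.50.

L₂/L₁ = 1.50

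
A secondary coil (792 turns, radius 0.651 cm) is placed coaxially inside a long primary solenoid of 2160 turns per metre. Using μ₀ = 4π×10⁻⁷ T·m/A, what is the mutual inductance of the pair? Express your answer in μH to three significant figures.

M ≈ 286 μH

The outer solenoid produces a uniform field B₁ = μ₀n₁I₁ across the inner coil,
so the flux linkage is N₂Φ = N₂B₁A₂ = μ₀n₁N₂A₂·I₁, giving M = μ₀n₁N₂A₂.
A₂ = πr² = π(6.510×10^-3 m)² = 1.331×10^-4 m².
M = (4π×10⁻⁷)(2160)(792)(1.331×10^-4) = 2.862×10^-4 H.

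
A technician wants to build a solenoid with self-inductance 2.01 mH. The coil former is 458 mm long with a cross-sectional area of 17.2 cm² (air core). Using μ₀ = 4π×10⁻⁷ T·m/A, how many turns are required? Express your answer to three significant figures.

A = 17.2 cm² = 1.720×10^-3 m².
From L = μ₀N²A/ℓ, N = √(Lℓ / (μ₀A)).
N = √[(2.010×10^-3)(0.458) / ((4π×10⁻⁷)×1.720×10^-3)] = √(4.259×10^5) ≈ 652.6.

N ≈ 653 turns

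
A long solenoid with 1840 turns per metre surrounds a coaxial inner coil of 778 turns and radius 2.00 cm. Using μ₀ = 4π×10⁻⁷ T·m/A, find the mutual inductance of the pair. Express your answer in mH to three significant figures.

The outer solenoid produces a uniform field B₁ = μ₀n₁I₁ across the inner coil,
so the flux linkage is N₂Φ = N₂B₁A₂ = μ₀n₁N₂A₂·I₁, giving M = μ₀n₁N₂A₂.
A₂ = πr² = π(2.000×10^-2 m)² = 1.257×10^-3 m².
M = (4π×10⁻⁷)(1840)(778)(1.257×10^-3) = 2.261×10^-3 H.

M ≈ 2.26 mH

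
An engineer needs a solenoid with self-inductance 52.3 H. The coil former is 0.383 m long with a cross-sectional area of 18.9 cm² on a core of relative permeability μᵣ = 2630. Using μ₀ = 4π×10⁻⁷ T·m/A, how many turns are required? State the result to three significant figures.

A = 18.9 cm² = 1.890×10^-3 m².
From L = μ₀μᵣN²A/ℓ, N = √(Lℓ / (μ₀μᵣA)).
N = √[(52.3)(0.383) / ((4π×10⁻⁷)(2630)×1.890×10^-3)] = √(3.207×10^6) ≈ 1790.8.

N ≈ 1790 turns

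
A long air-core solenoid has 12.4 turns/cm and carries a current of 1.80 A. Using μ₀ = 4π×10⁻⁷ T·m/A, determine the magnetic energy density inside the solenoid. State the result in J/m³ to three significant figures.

u ≈ 3.13 J/m³

B = μ₀nI = (4π×10⁻⁷)(1.240×10^3)(1.80) = 2.8048×10^-3 T.
u = B²/(2μ₀) = (2.8048×10^-3)²/(2×4π×10⁻⁷) = 3.13 J/m³.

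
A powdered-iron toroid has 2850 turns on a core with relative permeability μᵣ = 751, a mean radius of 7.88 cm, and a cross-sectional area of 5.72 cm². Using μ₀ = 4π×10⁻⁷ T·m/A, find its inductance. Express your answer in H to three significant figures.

L ≈ 8.86 H

For a thin toroid, L = μ₀μᵣN²A/(2πR).
L = (4π×10⁻⁷)(751)(2850)²(5.720×10^-4) / (2π×7.880×10^-2 m) = 8.856 H.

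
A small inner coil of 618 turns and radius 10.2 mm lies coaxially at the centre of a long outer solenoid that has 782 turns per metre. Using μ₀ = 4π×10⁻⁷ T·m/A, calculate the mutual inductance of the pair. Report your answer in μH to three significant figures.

The outer solenoid produces a uniform field B₁ = μ₀n₁I₁ across the inner coil,
so the flux linkage is N₂Φ = N₂B₁A₂ = μ₀n₁N₂A₂·I₁, giving M = μ₀n₁N₂A₂.
A₂ = πr² = π(1.020×10^-2 m)² = 3.269×10^-4 m².
M = (4π×10⁻⁷)(782)(618)(3.269×10^-4) = 1.98498×10^-4 H.

M ≈ 198 μH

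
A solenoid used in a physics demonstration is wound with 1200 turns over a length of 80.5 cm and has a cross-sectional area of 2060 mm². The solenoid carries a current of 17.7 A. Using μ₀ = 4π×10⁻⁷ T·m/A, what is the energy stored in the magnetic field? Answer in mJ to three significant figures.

U ≈ 725 mJ

A = 2060 mm² = 2.060×10^-3 m².
L = μ₀N²A/ℓ = (4π×10⁻⁷)(1200)²(2.060×10^-3)/(0.805) = 4.631×10^-3 H.
U = ½LI² = ½(4.631×10^-3)(17.7)² = 0.7254 J.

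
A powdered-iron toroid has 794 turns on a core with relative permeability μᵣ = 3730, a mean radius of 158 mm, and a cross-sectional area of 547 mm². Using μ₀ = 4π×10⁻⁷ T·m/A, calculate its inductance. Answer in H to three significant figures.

For a thin toroid, L = μ₀μᵣN²A/(2πR).
L = (4π×10⁻⁷)(3730)(794)²(5.470×10^-4) / (2π×0.158 m) = 1.628 H.

L ≈ 1.63 H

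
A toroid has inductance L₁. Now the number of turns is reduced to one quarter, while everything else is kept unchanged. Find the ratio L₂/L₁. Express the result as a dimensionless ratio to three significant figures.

For a toroid, L ∝ μᵣN²A/R.
L₂/L₁ = (0.25)^2 = 0.0625.

L₂/L₁ = 0.0625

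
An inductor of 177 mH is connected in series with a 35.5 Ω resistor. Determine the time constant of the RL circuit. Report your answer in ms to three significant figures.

τ = L/R = (0.177 H)/(35.5 Ω) = 4.986×10^-3 s.

τ ≈ 4.99 ms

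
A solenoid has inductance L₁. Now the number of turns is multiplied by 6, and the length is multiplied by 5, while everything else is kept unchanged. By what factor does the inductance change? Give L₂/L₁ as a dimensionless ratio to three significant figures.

For a solenoid, L ∝ μᵣN²A/ℓ.
L₂/L₁ = (6)^2 × (5)^-1 = 7.20.

L₂/L₁ = 7.20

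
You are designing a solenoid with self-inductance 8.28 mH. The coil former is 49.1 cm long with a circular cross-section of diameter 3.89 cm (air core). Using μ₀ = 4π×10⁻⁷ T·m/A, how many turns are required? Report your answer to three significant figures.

N ≈ 1650 turns

A = π(d/2)² = π(1.945×10^-2 m)² = 1.188×10^-3 m².
From L = μ₀N²A/ℓ, N = √(Lℓ / (μ₀A)).
N = √[(8.280×10^-3)(0.491) / ((4π×10⁻⁷)×1.188×10^-3)] = √(2.722×10^6) ≈ 1649.9.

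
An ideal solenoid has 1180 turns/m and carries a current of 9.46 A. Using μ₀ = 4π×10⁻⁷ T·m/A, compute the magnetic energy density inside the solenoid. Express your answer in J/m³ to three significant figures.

B = μ₀nI = (4π×10⁻⁷)(1.180×10^3)(9.46) = 1.403×10^-2 T.
u = B²/(2μ₀) = (1.403×10^-2)²/(2×4π×10⁻⁷) = 78.29 J/m³.

u ≈ 78.3 J/m³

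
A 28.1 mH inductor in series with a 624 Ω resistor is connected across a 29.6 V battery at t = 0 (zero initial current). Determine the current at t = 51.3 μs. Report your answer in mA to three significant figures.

I ≈ 32.3 mA

τ = L/R = 2.810×10^-2/624 = 4.503×10^-5 s; final current I_∞ = ε/R = 29.6/624 = 4.744×10^-2 A.
I(t) = I_∞(1 − e^(−t/τ)) with t/τ = 1.139.
I = (4.744×10^-2)(1 − e^(−1.139)) = 3.225×10^-2 A.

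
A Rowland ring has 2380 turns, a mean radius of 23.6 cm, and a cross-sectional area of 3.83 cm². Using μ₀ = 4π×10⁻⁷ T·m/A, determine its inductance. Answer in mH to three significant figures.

L ≈ 1.84 mH

For a thin toroid, L = μ₀N²A/(2πR).
L = (4π×10⁻⁷)(2380)²(3.830×10^-4) / (2π×0.236 m) = 1.839×10^-3 H.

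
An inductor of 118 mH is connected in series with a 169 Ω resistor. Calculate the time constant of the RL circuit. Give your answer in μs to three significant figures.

τ = L/R = (0.118 H)/(169 Ω) = 6.982×10^-4 s.

τ ≈ 698 μs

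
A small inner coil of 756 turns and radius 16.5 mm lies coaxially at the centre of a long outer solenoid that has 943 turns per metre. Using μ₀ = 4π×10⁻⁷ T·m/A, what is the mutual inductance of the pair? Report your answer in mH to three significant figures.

M ≈ 0.766 mH

The outer solenoid produces a uniform field B₁ = μ₀n₁I₁ across the inner coil,
so the flux linkage is N₂Φ = N₂B₁A₂ = μ₀n₁N₂A₂·I₁, giving M = μ₀n₁N₂A₂.
A₂ = πr² = π(1.650×10^-2 m)² = 8.553×10^-4 m².
M = (4π×10⁻⁷)(943)(756)(8.553×10^-4) = 7.662×10^-4 H.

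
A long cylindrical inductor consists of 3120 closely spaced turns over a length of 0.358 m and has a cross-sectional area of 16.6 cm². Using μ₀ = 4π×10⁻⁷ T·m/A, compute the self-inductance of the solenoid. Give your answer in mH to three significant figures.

L ≈ 56.7 mH

A = 16.6 cm² = 1.660×10^-3 m².
For a long solenoid, L = μ₀N²A/ℓ.
L = (4π×10⁻⁷)(3120)²(1.660×10^-3)/(0.358 m) = 5.672×10^-2 H.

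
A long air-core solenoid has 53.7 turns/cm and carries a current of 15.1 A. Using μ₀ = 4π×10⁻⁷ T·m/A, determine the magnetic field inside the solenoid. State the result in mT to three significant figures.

B ≈ 102 mT

Inside a long solenoid, B = μ₀nI.
B = (4π×10⁻⁷)(5.370×10^3 m⁻¹)(15.1 A) = 0.1019 T.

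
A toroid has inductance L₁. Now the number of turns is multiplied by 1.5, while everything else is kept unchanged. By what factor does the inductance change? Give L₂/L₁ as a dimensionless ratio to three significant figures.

For a toroid, L ∝ μᵣN²A/R.
L₂/L₁ = (1.5)^2 = 2.25.

L₂/L₁ = 2.25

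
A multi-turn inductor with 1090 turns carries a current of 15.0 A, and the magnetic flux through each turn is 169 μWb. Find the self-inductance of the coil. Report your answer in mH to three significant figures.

L ≈ 12.3 mH

Self-inductance is defined by L = NΦ_B/I (flux linkage over current).
L = (1090)(1.690×10^-4 Wb)/(15.0 A) = 1.228×10^-2 H.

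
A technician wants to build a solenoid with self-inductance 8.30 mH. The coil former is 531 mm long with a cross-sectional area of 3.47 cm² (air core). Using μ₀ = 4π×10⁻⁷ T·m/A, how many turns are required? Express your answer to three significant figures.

A = 3.47 cm² = 3.470×10^-4 m².
From L = μ₀N²A/ℓ, N = √(Lℓ / (μ₀A)).
N = √[(8.300×10^-3)(0.531) / ((4π×10⁻⁷)×3.470×10^-4)] = √(1.011×10^7) ≈ 3179.2.

N ≈ 3180 turns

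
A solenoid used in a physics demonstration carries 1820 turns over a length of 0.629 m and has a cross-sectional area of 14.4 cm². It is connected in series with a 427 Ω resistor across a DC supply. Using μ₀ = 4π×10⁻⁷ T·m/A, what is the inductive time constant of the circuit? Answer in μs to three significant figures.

τ ≈ 22.3 μs

A = 14.4 cm² = 1.440×10^-3 m².
L = μ₀N²A/ℓ = (4π×10⁻⁷)(1820)²(1.440×10^-3)/(0.629) = 9.529×10^-3 H.
τ = L/R = (9.529×10^-3)/(427) = 2.232×10^-5 s.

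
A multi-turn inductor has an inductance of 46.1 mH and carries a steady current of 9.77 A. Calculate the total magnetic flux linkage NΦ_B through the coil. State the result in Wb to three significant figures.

NΦ_B ≈ 0.450 Wb

From L = NΦ_B/I, the flux linkage is NΦ_B = LI.
NΦ_B = (4.610×10^-2 H)(9.77 A) = 0.4504 Wb.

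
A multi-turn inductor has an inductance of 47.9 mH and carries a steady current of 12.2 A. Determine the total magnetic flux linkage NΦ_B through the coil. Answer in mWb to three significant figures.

From L = NΦ_B/I, the flux linkage is NΦ_B = LI.
NΦ_B = (4.790×10^-2 H)(12.2 A) = 0.5844 Wb.

NΦ_B ≈ 584 mWb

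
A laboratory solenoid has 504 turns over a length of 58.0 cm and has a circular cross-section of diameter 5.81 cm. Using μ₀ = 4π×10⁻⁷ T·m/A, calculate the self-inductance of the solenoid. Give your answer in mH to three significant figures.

L ≈ 1.46 mH

A = π(d/2)² = π(2.905×10^-2 m)² = 2.651×10^-3 m².
For a long solenoid, L = μ₀N²A/ℓ.
L = (4π×10⁻⁷)(504)²(2.651×10^-3)/(0.58 m) = 1.459×10^-3 H.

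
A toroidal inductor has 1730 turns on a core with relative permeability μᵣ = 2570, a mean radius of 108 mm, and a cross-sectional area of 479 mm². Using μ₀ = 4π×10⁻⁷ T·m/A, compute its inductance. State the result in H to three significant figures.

For a thin toroid, L = μ₀μᵣN²A/(2πR).
L = (4π×10⁻⁷)(2570)(1730)²(4.790×10^-4) / (2π×0.108 m) = 6.823 H.

L ≈ 6.82 H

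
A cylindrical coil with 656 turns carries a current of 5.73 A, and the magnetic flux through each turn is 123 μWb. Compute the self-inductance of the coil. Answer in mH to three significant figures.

L ≈ 14.1 mH

Self-inductance is defined by L = NΦ_B/I (flux linkage over current).
L = (656)(1.230×10^-4 Wb)/(5.73 A) = 1.408×10^-2 H.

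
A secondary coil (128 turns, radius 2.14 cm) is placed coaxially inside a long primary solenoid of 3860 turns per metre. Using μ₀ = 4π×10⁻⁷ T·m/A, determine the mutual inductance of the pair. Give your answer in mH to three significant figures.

M ≈ 0.893 mH

The outer solenoid produces a uniform field B₁ = μ₀n₁I₁ across the inner coil,
so the flux linkage is N₂Φ = N₂B₁A₂ = μ₀n₁N₂A₂·I₁, giving M = μ₀n₁N₂A₂.
A₂ = πr² = π(2.140×10^-2 m)² = 1.439×10^-3 m².
M = (4π×10⁻⁷)(3860)(128)(1.439×10^-3) = 8.933×10^-4 H.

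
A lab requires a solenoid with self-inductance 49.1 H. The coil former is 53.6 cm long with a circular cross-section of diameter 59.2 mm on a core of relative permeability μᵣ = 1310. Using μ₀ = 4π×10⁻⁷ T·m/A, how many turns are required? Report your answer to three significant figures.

N ≈ 2410 turns

A = π(d/2)² = π(2.960×10^-2 m)² = 2.753×10^-3 m².
From L = μ₀μᵣN²A/ℓ, N = √(Lℓ / (μ₀μᵣA)).
N = √[(49.1)(0.536) / ((4π×10⁻⁷)(1310)×2.753×10^-3)] = √(5.808×10^6) ≈ 2410.0.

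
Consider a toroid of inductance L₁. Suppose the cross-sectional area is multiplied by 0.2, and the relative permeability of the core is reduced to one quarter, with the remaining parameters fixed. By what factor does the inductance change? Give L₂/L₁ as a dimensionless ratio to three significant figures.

L₂/L₁ = 0.0500

For a toroid, L ∝ μᵣN²A/R.
L₂/L₁ = (0.2) × (0.25) = 0.0500.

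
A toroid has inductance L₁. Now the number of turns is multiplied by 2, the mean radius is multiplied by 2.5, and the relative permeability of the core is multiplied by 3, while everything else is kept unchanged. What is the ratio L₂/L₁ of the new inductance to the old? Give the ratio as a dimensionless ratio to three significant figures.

L₂/L₁ = 4.80

For a toroid, L ∝ μᵣN²A/R.
L₂/L₁ = (2)^2 × (2.5)^-1 × (3) = 4.80.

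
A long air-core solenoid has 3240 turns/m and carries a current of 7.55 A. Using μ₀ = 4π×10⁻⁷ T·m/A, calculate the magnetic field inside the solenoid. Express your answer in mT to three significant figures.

Inside a long solenoid, B = μ₀nI.
B = (4π×10⁻⁷)(3.240×10^3 m⁻¹)(7.55 A) = 3.074×10^-2 T.

B ≈ 30.7 mT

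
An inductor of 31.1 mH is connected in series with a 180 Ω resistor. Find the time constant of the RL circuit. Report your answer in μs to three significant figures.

τ ≈ 173 μs

τ = L/R = (3.110×10^-2 H)/(180 Ω) = 1.728×10^-4 s.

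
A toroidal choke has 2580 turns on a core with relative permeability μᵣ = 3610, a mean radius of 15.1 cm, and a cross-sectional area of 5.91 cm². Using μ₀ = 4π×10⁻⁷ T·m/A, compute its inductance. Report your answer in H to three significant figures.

For a thin toroid, L = μ₀μᵣN²A/(2πR).
L = (4π×10⁻⁷)(3610)(2580)²(5.910×10^-4) / (2π×0.151 m) = 18.81 H.

L ≈ 18.8 H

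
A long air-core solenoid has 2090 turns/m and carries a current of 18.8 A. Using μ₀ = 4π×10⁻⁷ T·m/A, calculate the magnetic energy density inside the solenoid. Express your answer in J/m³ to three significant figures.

B = μ₀nI = (4π×10⁻⁷)(2.090×10^3)(18.8) = 4.938×10^-2 T.
u = B²/(2μ₀) = (4.938×10^-2)²/(2×4π×10⁻⁷) = 970 J/m³.

u ≈ 970 J/m³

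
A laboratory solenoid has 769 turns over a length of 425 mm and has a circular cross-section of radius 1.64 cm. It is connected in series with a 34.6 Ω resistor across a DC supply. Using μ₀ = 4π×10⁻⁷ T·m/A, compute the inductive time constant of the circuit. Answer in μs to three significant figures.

τ ≈ 42.7 μs

A = πr² = π(1.640×10^-2 m)² = 8.450×10^-4 m².
L = μ₀N²A/ℓ = (4π×10⁻⁷)(769)²(8.450×10^-4)/(0.425) = 1.477×10^-3 H.
τ = L/R = (1.477×10^-3)/(34.6) = 4.270×10^-5 s.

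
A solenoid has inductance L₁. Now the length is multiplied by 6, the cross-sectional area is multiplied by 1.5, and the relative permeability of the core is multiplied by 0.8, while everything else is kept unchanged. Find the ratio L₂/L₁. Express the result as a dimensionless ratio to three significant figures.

For a solenoid, L ∝ μᵣN²A/ℓ.
L₂/L₁ = (6)^-1 × (1.5) × (0.8) = 0.200.

L₂/L₁ = 0.200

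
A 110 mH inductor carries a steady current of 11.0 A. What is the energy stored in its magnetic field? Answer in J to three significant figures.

U ≈ 6.66 J

Stored magnetic energy: U = ½LI².
U = ½(0.11 H)(11.0 A)² = 6.655 J.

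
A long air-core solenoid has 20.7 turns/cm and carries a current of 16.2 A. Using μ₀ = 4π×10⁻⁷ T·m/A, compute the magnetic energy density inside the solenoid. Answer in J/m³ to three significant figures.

u ≈ 707 J/m³

B = μ₀nI = (4π×10⁻⁷)(2.070×10^3)(16.2) = 4.214×10^-2 T.
u = B²/(2μ₀) = (4.214×10^-2)²/(2×4π×10⁻⁷) = 706.6 J/m³.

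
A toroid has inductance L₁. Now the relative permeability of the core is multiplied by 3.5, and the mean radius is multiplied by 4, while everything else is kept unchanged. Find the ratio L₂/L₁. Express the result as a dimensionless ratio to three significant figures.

L₂/L₁ = 0.875

For a toroid, L ∝ μᵣN²A/R.
L₂/L₁ = (3.5) × (4)^-1 = 0.875.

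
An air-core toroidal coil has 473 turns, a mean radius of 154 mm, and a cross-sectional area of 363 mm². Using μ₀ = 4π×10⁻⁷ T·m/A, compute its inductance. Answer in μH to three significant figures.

For a thin toroid, L = μ₀N²A/(2πR).
L = (4π×10⁻⁷)(473)²(3.630×10^-4) / (2π×0.154 m) = 1.0547×10^-4 H.

L ≈ 105 μH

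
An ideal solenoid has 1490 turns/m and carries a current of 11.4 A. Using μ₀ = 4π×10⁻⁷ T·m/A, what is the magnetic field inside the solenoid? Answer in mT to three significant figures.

Inside a long solenoid, B = μ₀nI.
B = (4π×10⁻⁷)(1.490×10^3 m⁻¹)(11.4 A) = 2.1345×10^-2 T.

B ≈ 21.3 mT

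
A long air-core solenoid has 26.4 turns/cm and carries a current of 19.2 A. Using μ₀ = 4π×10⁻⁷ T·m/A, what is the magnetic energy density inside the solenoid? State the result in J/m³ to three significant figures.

B = μ₀nI = (4π×10⁻⁷)(2.640×10^3)(19.2) = 6.370×10^-2 T.
u = B²/(2μ₀) = (6.370×10^-2)²/(2×4π×10⁻⁷) = 1.614×10^3 J/m³.

u ≈ 1610 J/m³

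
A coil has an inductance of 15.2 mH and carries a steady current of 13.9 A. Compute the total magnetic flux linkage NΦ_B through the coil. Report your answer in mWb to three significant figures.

From L = NΦ_B/I, the flux linkage is NΦ_B = LI.
NΦ_B = (1.520×10^-2 H)(13.9 A) = 0.2113 Wb.

NΦ_B ≈ 211 mWb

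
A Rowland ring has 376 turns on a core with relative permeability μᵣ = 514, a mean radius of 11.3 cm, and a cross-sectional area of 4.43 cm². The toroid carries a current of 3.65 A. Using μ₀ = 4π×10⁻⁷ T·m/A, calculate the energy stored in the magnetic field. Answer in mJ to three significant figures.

L = μ₀μᵣN²A/(2πR) = (4π×10⁻⁷)(514)(376)²(4.430×10^-4)/(2π×0.113) = 5.698×10^-2 H.
U = ½LI² = ½(5.698×10^-2)(3.65)² = 0.3795 J.

U ≈ 380 mJ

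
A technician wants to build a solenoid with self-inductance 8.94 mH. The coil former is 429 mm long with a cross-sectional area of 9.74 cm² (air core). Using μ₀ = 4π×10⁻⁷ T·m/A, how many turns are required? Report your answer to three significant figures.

A = 9.74 cm² = 9.740×10^-4 m².
From L = μ₀N²A/ℓ, N = √(Lℓ / (μ₀A)).
N = √[(8.940×10^-3)(0.429) / ((4π×10⁻⁷)×9.740×10^-4)] = √(3.133×10^6) ≈ 1770.2.

N ≈ 1770 turns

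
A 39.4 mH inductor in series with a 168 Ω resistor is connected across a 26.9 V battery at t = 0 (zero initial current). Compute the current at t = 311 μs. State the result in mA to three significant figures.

I ≈ 118 mA

τ = L/R = 3.940×10^-2/168 = 2.345×10^-4 s; final current I_∞ = ε/R = 26.9/168 = 0.1601 A.
I(t) = I_∞(1 − e^(−t/τ)) with t/τ = 1.326.
I = (0.1601)(1 − e^(−1.326)) = 0.1176 A.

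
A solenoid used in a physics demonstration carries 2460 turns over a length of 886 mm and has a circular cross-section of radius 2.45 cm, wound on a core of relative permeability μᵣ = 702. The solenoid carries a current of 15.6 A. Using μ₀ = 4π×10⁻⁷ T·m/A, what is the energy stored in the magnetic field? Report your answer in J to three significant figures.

A = πr² = π(2.450×10^-2 m)² = 1.886×10^-3 m².
L = μ₀μᵣN²A/ℓ = (4π×10⁻⁷)(702)(2460)²(1.886×10^-3)/(0.886) = 11.36 H.
U = ½LI² = ½(11.36)(15.6)² = 1.383×10^3 J.

U ≈ 1380 J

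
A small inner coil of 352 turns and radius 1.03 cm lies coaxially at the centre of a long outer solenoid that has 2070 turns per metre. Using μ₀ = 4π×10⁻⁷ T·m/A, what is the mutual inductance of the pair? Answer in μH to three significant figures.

The outer solenoid produces a uniform field B₁ = μ₀n₁I₁ across the inner coil,
so the flux linkage is N₂Φ = N₂B₁A₂ = μ₀n₁N₂A₂·I₁, giving M = μ₀n₁N₂A₂.
A₂ = πr² = π(1.030×10^-2 m)² = 3.333×10^-4 m².
M = (4π×10⁻⁷)(2070)(352)(3.333×10^-4) = 3.052×10^-4 H.

M ≈ 305 μH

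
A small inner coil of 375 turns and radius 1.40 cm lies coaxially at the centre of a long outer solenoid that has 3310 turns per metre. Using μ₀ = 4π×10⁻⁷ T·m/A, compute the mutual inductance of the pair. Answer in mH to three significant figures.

M ≈ 0.960 mH

The outer solenoid produces a uniform field B₁ = μ₀n₁I₁ across the inner coil,
so the flux linkage is N₂Φ = N₂B₁A₂ = μ₀n₁N₂A₂·I₁, giving M = μ₀n₁N₂A₂.
A₂ = πr² = π(1.400×10^-2 m)² = 6.158×10^-4 m².
M = (4π×10⁻⁷)(3310)(375)(6.158×10^-4) = 9.6045×10^-4 H.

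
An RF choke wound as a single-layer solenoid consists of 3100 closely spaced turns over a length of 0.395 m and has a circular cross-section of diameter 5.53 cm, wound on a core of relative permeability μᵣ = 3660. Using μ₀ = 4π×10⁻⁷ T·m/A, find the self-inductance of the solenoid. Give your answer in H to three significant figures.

L ≈ 269 H

A = π(d/2)² = π(2.765×10^-2 m)² = 2.402×10^-3 m².
For a long solenoid, L = μ₀μᵣN²A/ℓ.
L = (4π×10⁻⁷)(3660)(3100)²(2.402×10^-3)/(0.395 m) = 268.8 H.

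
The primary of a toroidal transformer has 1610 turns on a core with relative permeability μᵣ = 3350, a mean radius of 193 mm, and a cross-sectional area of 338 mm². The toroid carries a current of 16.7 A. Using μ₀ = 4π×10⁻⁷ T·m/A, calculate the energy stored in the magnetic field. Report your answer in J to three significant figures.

L = μ₀μᵣN²A/(2πR) = (4π×10⁻⁷)(3350)(1610)²(3.380×10^-4)/(2π×0.193) = 3.041 H.
U = ½LI² = ½(3.041)(16.7)² = 424.1 J.

U ≈ 424 J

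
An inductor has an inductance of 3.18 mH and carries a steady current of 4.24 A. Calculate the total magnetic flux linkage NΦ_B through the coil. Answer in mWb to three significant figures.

From L = NΦ_B/I, the flux linkage is NΦ_B = LI.
NΦ_B = (3.180×10^-3 H)(4.24 A) = 1.348×10^-2 Wb.

NΦ_B ≈ 13.5 mWb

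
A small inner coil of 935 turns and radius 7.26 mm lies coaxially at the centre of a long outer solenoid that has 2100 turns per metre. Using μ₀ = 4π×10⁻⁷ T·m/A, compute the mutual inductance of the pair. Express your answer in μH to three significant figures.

The outer solenoid produces a uniform field B₁ = μ₀n₁I₁ across the inner coil,
so the flux linkage is N₂Φ = N₂B₁A₂ = μ₀n₁N₂A₂·I₁, giving M = μ₀n₁N₂A₂.
A₂ = πr² = π(7.260×10^-3 m)² = 1.656×10^-4 m².
M = (4π×10⁻⁷)(2100)(935)(1.656×10^-4) = 4.086×10^-4 H.

M ≈ 409 μH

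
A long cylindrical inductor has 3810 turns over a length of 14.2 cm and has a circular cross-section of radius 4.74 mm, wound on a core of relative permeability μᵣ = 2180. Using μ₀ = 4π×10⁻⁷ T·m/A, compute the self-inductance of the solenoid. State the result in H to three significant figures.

L ≈ 19.8 H

A = πr² = π(4.740×10^-3 m)² = 7.058×10^-5 m².
For a long solenoid, L = μ₀μᵣN²A/ℓ.
L = (4π×10⁻⁷)(2180)(3810)²(7.058×10^-5)/(0.142 m) = 19.77 H.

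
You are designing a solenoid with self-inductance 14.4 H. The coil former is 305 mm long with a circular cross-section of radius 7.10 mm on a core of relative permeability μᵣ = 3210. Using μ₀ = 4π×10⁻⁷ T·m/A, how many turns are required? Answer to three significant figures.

N ≈ 2620 turns

A = πr² = π(7.100×10^-3 m)² = 1.584×10^-4 m².
From L = μ₀μᵣN²A/ℓ, N = √(Lℓ / (μ₀μᵣA)).
N = √[(14.4)(0.305) / ((4π×10⁻⁷)(3210)×1.584×10^-4)] = √(6.875×10^6) ≈ 2622.0.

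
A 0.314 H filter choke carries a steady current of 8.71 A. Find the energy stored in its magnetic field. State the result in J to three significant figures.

Stored magnetic energy: U = ½LI².
U = ½(0.314 H)(8.71 A)² = 11.91 J.

U ≈ 11.9 J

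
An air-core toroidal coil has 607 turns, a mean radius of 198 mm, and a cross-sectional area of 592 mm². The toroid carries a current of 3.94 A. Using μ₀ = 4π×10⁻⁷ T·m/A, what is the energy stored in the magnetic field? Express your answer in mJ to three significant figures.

L = μ₀N²A/(2πR) = (4π×10⁻⁷)(607)²(5.920×10^-4)/(2π×0.198) = 2.203×10^-4 H.
U = ½LI² = ½(2.203×10^-4)(3.94)² = 1.710×10^-3 J.

U ≈ 1.71 mJ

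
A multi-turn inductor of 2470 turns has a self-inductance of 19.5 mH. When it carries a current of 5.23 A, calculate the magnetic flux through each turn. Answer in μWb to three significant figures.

Φ_B ≈ 41.3 μWb

From L = NΦ_B/I, the flux per turn is Φ_B = LI/N.
Φ_B = (1.950×10^-2 H)(5.23 A)/2470 = 4.129×10^-5 Wb.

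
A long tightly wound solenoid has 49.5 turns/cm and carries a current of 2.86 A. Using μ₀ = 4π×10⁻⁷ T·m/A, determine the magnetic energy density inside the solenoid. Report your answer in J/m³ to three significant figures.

B = μ₀nI = (4π×10⁻⁷)(4.950×10^3)(2.86) = 1.779×10^-2 T.
u = B²/(2μ₀) = (1.779×10^-2)²/(2×4π×10⁻⁷) = 125.9 J/m³.

u ≈ 126 J/m³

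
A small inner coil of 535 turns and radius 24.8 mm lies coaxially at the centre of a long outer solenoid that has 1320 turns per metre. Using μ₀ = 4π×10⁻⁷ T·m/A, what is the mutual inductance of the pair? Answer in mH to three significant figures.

The outer solenoid produces a uniform field B₁ = μ₀n₁I₁ across the inner coil,
so the flux linkage is N₂Φ = N₂B₁A₂ = μ₀n₁N₂A₂·I₁, giving M = μ₀n₁N₂A₂.
A₂ = πr² = π(2.480×10^-2 m)² = 1.932×10^-3 m².
M = (4π×10⁻⁷)(1320)(535)(1.932×10^-3) = 1.7147×10^-3 H.

M ≈ 1.71 mH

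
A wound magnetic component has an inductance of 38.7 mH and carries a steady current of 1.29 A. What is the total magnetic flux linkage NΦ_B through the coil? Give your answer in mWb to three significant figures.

NΦ_B ≈ 49.9 mWb

From L = NΦ_B/I, the flux linkage is NΦ_B = LI.
NΦ_B = (3.870×10^-2 H)(1.29 A) = 4.992×10^-2 Wb.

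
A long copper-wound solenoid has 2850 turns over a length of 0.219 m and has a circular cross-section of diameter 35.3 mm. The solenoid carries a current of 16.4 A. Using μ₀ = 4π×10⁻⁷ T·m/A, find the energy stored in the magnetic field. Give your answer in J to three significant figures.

A = π(d/2)² = π(1.765×10^-2 m)² = 9.787×10^-4 m².
L = μ₀N²A/ℓ = (4π×10⁻⁷)(2850)²(9.787×10^-4)/(0.219) = 4.561×10^-2 H.
U = ½LI² = ½(4.561×10^-2)(16.4)² = 6.134 J.

U ≈ 6.13 J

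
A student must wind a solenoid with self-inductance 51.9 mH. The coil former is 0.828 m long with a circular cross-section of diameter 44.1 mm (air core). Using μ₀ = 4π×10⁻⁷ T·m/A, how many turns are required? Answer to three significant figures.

N ≈ 4730 turns

A = π(d/2)² = π(2.205×10^-2 m)² = 1.527×10^-3 m².
From L = μ₀N²A/ℓ, N = √(Lℓ / (μ₀A)).
N = √[(5.190×10^-2)(0.828) / ((4π×10⁻⁷)×1.527×10^-3)] = √(2.239×10^7) ≈ 4731.6.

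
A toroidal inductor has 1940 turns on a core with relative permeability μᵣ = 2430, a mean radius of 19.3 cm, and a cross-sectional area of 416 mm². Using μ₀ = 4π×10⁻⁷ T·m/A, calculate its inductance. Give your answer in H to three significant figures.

For a thin toroid, L = μ₀μᵣN²A/(2πR).
L = (4π×10⁻⁷)(2430)(1940)²(4.160×10^-4) / (2π×0.193 m) = 3.943 H.

L ≈ 3.94 H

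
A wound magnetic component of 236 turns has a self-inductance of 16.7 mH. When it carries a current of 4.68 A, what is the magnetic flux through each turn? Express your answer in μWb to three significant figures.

Φ_B ≈ 331 μWb

From L = NΦ_B/I, the flux per turn is Φ_B = LI/N.
Φ_B = (1.670×10^-2 H)(4.68 A)/236 = 3.312×10^-4 Wb.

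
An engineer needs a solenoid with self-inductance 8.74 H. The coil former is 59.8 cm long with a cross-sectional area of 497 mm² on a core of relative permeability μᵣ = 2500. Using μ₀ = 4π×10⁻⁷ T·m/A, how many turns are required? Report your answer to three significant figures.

A = 497 mm² = 4.970×10^-4 m².
From L = μ₀μᵣN²A/ℓ, N = √(Lℓ / (μ₀μᵣA)).
N = √[(8.74)(0.598) / ((4π×10⁻⁷)(2500)×4.970×10^-4)] = √(3.347×10^6) ≈ 1829.6.

N ≈ 1830 turns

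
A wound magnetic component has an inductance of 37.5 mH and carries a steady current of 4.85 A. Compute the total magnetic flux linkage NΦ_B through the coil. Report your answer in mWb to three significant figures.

From L = NΦ_B/I, the flux linkage is NΦ_B = LI.
NΦ_B = (3.750×10^-2 H)(4.85 A) = 0.1819 Wb.

NΦ_B ≈ 182 mWb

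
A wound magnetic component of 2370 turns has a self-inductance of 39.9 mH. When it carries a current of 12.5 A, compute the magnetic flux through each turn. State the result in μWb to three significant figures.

From L = NΦ_B/I, the flux per turn is Φ_B = LI/N.
Φ_B = (3.990×10^-2 H)(12.5 A)/2370 = 2.104×10^-4 Wb.

Φ_B ≈ 210 μWb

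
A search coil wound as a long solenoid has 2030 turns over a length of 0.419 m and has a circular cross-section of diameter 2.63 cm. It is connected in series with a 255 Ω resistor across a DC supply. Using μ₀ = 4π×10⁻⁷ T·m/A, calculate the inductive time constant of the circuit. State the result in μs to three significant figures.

τ ≈ 26.3 μs

A = π(d/2)² = π(1.315×10^-2 m)² = 5.433×10^-4 m².
L = μ₀N²A/ℓ = (4π×10⁻⁷)(2030)²(5.433×10^-4)/(0.419) = 6.714×10^-3 H.
τ = L/R = (6.714×10^-3)/(255) = 2.633×10^-5 s.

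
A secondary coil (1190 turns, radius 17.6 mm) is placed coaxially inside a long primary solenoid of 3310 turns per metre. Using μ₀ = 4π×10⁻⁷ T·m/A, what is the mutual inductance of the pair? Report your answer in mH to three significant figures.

The outer solenoid produces a uniform field B₁ = μ₀n₁I₁ across the inner coil,
so the flux linkage is N₂Φ = N₂B₁A₂ = μ₀n₁N₂A₂·I₁, giving M = μ₀n₁N₂A₂.
A₂ = πr² = π(1.760×10^-2 m)² = 9.731×10^-4 m².
M = (4π×10⁻⁷)(3310)(1190)(9.731×10^-4) = 4.817×10^-3 H.

M ≈ 4.82 mH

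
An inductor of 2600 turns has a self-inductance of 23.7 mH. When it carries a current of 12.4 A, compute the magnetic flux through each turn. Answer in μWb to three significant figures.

From L = NΦ_B/I, the flux per turn is Φ_B = LI/N.
Φ_B = (2.370×10^-2 H)(12.4 A)/2600 = 1.130×10^-4 Wb.

Φ_B ≈ 113 μWb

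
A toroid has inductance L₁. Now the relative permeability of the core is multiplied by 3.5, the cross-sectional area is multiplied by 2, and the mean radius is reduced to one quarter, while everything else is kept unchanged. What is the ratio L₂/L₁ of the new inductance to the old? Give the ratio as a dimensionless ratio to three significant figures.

L₂/L₁ = 28.0

For a toroid, L ∝ μᵣN²A/R.
L₂/L₁ = (3.5) × (2) × (0.25)^-1 = 28.0.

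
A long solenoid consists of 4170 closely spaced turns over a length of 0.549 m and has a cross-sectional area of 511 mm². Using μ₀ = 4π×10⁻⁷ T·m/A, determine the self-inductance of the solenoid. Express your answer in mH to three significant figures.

L ≈ 20.3 mH

A = 511 mm² = 5.110×10^-4 m².
For a long solenoid, L = μ₀N²A/ℓ.
L = (4π×10⁻⁷)(4170)²(5.110×10^-4)/(0.549 m) = 2.034×10^-2 H.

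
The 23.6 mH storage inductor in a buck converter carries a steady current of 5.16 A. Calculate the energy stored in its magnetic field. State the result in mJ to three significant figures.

U ≈ 314 mJ

Stored magnetic energy: U = ½LI².
U = ½(2.360×10^-2 H)(5.16 A)² = 0.3142 J.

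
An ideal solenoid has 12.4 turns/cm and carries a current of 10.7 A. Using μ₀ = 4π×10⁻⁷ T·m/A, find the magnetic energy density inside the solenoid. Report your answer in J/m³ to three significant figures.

B = μ₀nI = (4π×10⁻⁷)(1.240×10^3)(10.7) = 1.667×10^-2 T.
u = B²/(2μ₀) = (1.667×10^-2)²/(2×4π×10⁻⁷) = 110.6 J/m³.

u ≈ 111 J/m³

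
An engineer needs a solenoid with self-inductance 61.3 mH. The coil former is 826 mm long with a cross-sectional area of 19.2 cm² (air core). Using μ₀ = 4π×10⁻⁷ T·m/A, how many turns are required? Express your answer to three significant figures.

A = 19.2 cm² = 1.920×10^-3 m².
From L = μ₀N²A/ℓ, N = √(Lℓ / (μ₀A)).
N = √[(6.130×10^-2)(0.826) / ((4π×10⁻⁷)×1.920×10^-3)] = √(2.099×10^7) ≈ 4581.0.

N ≈ 4580 turns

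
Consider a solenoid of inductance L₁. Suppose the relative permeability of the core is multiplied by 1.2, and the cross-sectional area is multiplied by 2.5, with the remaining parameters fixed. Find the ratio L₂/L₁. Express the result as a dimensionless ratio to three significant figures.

L₂/L₁ = 3.00

For a solenoid, L ∝ μᵣN²A/ℓ.
L₂/L₁ = (1.2) × (2.5) = 3.00.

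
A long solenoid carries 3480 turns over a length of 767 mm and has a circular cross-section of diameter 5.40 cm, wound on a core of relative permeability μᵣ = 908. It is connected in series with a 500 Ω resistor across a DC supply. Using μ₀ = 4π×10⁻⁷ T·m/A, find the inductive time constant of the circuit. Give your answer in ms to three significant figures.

τ ≈ 82.5 ms

A = π(d/2)² = π(2.700×10^-2 m)² = 2.290×10^-3 m².
L = μ₀μᵣN²A/ℓ = (4π×10⁻⁷)(908)(3480)²(2.290×10^-3)/(0.767) = 41.26 H.
τ = L/R = (41.26)/(500) = 8.252×10^-2 s.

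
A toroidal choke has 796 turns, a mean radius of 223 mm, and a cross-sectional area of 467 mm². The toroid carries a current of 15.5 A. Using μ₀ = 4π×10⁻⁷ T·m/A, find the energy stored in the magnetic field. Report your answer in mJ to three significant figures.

L = μ₀N²A/(2πR) = (4π×10⁻⁷)(796)²(4.670×10^-4)/(2π×0.223) = 2.654×10^-4 H.
U = ½LI² = ½(2.654×10^-4)(15.5)² = 3.188×10^-2 J.

U ≈ 31.9 mJ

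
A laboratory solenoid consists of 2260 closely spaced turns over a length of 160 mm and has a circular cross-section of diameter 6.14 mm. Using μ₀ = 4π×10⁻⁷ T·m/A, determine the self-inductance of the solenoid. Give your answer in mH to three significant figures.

A = π(d/2)² = π(3.070×10^-3 m)² = 2.961×10^-5 m².
For a long solenoid, L = μ₀N²A/ℓ.
L = (4π×10⁻⁷)(2260)²(2.961×10^-5)/(0.16 m) = 1.188×10^-3 H.

L ≈ 1.19 mH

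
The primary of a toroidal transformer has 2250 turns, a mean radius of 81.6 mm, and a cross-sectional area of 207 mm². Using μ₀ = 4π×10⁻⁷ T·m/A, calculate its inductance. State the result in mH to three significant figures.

For a thin toroid, L = μ₀N²A/(2πR).
L = (4π×10⁻⁷)(2250)²(2.070×10^-4) / (2π×8.160×10^-2 m) = 2.568×10^-3 H.

L ≈ 2.57 mH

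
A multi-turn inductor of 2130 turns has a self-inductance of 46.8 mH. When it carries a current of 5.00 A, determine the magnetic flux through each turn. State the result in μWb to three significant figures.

Φ_B ≈ 110 μWb

From L = NΦ_B/I, the flux per turn is Φ_B = LI/N.
Φ_B = (4.680×10^-2 H)(5.00 A)/2130 = 1.099×10^-4 Wb.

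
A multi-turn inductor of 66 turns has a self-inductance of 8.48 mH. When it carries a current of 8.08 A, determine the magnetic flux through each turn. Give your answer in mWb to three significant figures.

Φ_B ≈ 1.04 mWb

From L = NΦ_B/I, the flux per turn is Φ_B = LI/N.
Φ_B = (8.480×10^-3 H)(8.08 A)/66 = 1.038×10^-3 Wb.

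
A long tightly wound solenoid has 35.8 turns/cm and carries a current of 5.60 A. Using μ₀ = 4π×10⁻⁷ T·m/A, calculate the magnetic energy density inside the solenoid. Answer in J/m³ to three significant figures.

u ≈ 253 J/m³

B = μ₀nI = (4π×10⁻⁷)(3.580×10^3)(5.60) = 2.519×10^-2 T.
u = B²/(2μ₀) = (2.519×10^-2)²/(2×4π×10⁻⁷) = 252.5 J/m³.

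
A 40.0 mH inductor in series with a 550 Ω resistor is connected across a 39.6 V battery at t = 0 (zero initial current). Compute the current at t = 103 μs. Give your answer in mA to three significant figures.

I ≈ 54.5 mA

τ = L/R = 4.000×10^-2/550 = 7.273×10^-5 s; final current I_∞ = ε/R = 39.6/550 = 7.200×10^-2 A.
I(t) = I_∞(1 − e^(−t/τ)) with t/τ = 1.416.
I = (7.200×10^-2)(1 − e^(−1.416)) = 5.453×10^-2 A.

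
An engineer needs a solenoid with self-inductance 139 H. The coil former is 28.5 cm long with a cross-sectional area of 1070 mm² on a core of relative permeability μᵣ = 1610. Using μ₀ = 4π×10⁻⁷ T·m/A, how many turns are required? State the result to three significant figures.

A = 1070 mm² = 1.070×10^-3 m².
From L = μ₀μᵣN²A/ℓ, N = √(Lℓ / (μ₀μᵣA)).
N = √[(139)(0.285) / ((4π×10⁻⁷)(1610)×1.070×10^-3)] = √(1.830×10^7) ≈ 4277.8.

N ≈ 4280 turns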